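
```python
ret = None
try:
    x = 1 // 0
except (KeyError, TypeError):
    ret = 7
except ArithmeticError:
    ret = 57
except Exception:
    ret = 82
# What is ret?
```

Step-by-step execution trace:
1. `x = 1 // 0` raises ZeroDivisionError.
2. `except (KeyError, TypeError)` does not match ZeroDivisionError; skipped.
3. `except ArithmeticError` matches (ZeroDivisionError is a subclass of ArithmeticError) → ret = 57.
4. `except Exception` is not reached.
Result: 57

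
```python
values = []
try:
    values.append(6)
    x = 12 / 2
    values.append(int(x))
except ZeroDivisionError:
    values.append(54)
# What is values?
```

Step-by-step execution trace:
1. try: `values.append(6)` → values = [6].
2. `x = 12 / 2` → x = 6.0. No exception raised.
3. `values.append(int(x))` → values = [6, 6].
4. `except ZeroDivisionError` is skipped (no exception was raised).
Result: [6, 6]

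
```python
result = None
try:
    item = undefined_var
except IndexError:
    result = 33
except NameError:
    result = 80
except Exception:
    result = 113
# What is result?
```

Step-by-step execution trace:
1. `item = undefined_var` raises NameError.
2. `except IndexError` does not match NameError; skipped.
3. `except NameError` matches → result = 80.
4. Remaining except clauses are skipped.
Result: 80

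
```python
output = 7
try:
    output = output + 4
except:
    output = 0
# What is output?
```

Step-by-step execution trace:
1. output starts at 7.
2. try: `output = output + 4` → output = 11. No exception raised.
3. `except` is skipped.
Result: 11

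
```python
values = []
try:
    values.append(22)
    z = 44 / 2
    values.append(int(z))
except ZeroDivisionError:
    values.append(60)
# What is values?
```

Step-by-step execution trace:
1. try: `values.append(22)` → values = [22].
2. `z = 44 / 2` → z = 22.0. No exception raised.
3. `values.append(int(z))` → values = [22, 22].
4. `except ZeroDivisionError` is skipped (no exception was raised).
Result: [22, 22]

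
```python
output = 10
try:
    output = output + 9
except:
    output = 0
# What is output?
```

Step-by-step execution trace:
1. output starts at 10.
2. try: `output = output + 9` → output = 19. No exception raised.
3. `except` is skipped.
Result: 19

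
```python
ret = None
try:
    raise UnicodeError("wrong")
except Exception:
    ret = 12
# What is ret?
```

Step-by-step execution trace:
1. `raise UnicodeError(...)` raises UnicodeError.
2. `except Exception` matches (UnicodeError is a subclass of Exception) → ret = 12.
Result: 12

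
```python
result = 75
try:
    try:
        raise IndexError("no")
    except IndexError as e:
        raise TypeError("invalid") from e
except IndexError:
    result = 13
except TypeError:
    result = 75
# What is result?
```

Step-by-step execution trace:
1. Inner try raises IndexError; inner `except IndexError as e` catches it.
2. `raise TypeError(...) from e` raises TypeError (IndexError is attached as __cause__, but only TypeError is active).
3. Outer `except IndexError` does not match TypeError; skipped.
4. Outer `except TypeError` matches → result = 75.
Result: 75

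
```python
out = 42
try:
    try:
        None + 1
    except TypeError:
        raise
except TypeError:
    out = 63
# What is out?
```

Step-by-step execution trace:
1. Inner try: `None + 1` raises TypeError.
2. Inner `except TypeError` matches; bare `raise` re-raises the same TypeError.
3. Outer `except TypeError` matches → out = 63.
Result: 63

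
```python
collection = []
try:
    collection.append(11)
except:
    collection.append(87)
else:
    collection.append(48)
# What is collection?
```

Step-by-step execution trace:
1. try: `collection.append(11)` → collection = [11]. No exception raised.
2. `except` is skipped.
3. `else` runs (try completed without exception): `collection.append(48)` → collection = [11, 48].
Result: [11, 48]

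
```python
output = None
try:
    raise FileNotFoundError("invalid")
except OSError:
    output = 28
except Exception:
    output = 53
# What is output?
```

Step-by-step execution trace:
1. `raise FileNotFoundError(...)` raises FileNotFoundError.
2. `except OSError` matches (FileNotFoundError is a subclass of OSError) → output = 28.
3. `except Exception` is not reached.
Result: 28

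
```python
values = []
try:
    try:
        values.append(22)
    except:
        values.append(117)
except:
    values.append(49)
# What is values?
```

Step-by-step execution trace:
1. Inner try: `values.append(22)` → values = [22]. No exception raised.
2. Inner `except` is skipped.
3. Inner try completes normally; outer `except` is skipped.
Result: [22]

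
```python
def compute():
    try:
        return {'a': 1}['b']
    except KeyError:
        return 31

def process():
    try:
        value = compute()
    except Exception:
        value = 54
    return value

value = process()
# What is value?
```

Step-by-step execution trace:
1. `process()` calls `compute()`.
2. In compute: `{'a': 1}['b']` raises KeyError; `except KeyError` catches it → returns 31.
3. In process: `value = compute()` → value = 31. No exception reaches process.
4. `except Exception` is skipped; process returns 31.
5. value = 31.
Result: 31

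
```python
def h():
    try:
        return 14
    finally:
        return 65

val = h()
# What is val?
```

Step-by-step execution trace:
1. `h()` enters try: `return 14` sets pending return value 14.
2. Before returning, `finally: return 65` runs and overrides the pending return.
3. h() returns 65 → val = 65.
Result: 65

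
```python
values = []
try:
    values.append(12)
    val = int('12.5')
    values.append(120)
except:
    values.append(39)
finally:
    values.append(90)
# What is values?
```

Step-by-step execution trace:
1. try: `values.append(12)` → values = [12].
2. `val = int('12.5')` raises ValueError; `values.append(120)` is not reached.
3. bare `except` matches → `values.append(39)` → values = [12, 39].
4. finally always runs: `values.append(90)` → values = [12, 39, 90].
Result: [12, 39, 90]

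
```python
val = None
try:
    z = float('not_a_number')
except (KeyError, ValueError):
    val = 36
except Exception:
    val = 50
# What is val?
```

Step-by-step execution trace:
1. `z = float('not_a_number')` raises ValueError.
2. `except (KeyError, ValueError)` matches (ValueError is in the tuple) → val = 36.
3. `except Exception` is not reached.
Result: 36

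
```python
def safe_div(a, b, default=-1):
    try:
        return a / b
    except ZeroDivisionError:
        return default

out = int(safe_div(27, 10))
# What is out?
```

Step-by-step execution trace:
1. `safe_div(27, 10)` enters try: `return 27 / 10` → returns 2.7. No exception raised.
2. `except ZeroDivisionError` is skipped.
3. `int(2.7)` → 2 → out = 2.
Result: 2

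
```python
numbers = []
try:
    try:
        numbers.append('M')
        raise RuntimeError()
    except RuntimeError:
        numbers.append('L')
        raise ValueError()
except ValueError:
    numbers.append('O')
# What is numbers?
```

Step-by-step execution trace:
1. Inner try: `numbers.append('M')` → numbers = ['M'].
2. `raise RuntimeError()` raises RuntimeError.
3. Inner `except RuntimeError` matches → `numbers.append('L')` → numbers = ['M', 'L'].
4. `raise ValueError()` raises ValueError; propagates to outer try.
5. Outer `except ValueError` matches → `numbers.append('O')` → numbers = ['M', 'L', 'O'].
Result: ['M', 'L', 'O']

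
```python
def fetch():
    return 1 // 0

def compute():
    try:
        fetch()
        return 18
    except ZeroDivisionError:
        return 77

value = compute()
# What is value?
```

Step-by-step execution trace:
1. `compute()` calls `fetch()`.
2. `fetch()` evaluates `1 // 0`, which raises ZeroDivisionError; it propagates to the caller.
3. `return 18` is not reached.
4. `except ZeroDivisionError` in compute matches → returns 77.
5. value = 77.
Result: 77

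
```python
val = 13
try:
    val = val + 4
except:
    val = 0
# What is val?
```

Step-by-step execution trace:
1. val starts at 13.
2. try: `val = val + 4` → val = 17. No exception raised.
3. `except` is skipped.
Result: 17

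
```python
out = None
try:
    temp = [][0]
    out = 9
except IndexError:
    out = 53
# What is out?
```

Step-by-step execution trace:
1. `temp = [][0]` raises IndexError.
2. `out = 9` is not reached.
3. `except IndexError` matches → out = 53.
Result: 53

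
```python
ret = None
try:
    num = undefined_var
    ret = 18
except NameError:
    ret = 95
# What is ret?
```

Step-by-step execution trace:
1. `num = undefined_var` raises NameError.
2. `ret = 18` is not reached.
3. `except NameError` matches → ret = 95.
Result: 95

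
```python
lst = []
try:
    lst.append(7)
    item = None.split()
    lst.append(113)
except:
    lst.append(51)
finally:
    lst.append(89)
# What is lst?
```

Step-by-step execution trace:
1. try: `lst.append(7)` → lst = [7].
2. `item = None.split()` raises AttributeError; `lst.append(113)` is not reached.
3. bare `except` matches → `lst.append(51)` → lst = [7, 51].
4. finally always runs: `lst.append(89)` → lst = [7, 51, 89].
Result: [7, 51, 89]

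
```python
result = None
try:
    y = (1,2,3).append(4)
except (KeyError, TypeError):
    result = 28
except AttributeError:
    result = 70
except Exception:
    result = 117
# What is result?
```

Step-by-step execution trace:
1. `y = (1,2,3).append(4)` raises AttributeError.
2. `except (KeyError, TypeError)` does not match AttributeError; skipped.
3. `except AttributeError` matches (exact type match) → result = 70.
4. `except Exception` is not reached.
Result: 70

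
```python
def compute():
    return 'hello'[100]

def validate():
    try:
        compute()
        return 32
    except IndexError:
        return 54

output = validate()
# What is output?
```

Step-by-step execution trace:
1. `validate()` calls `compute()`.
2. `compute()` evaluates `'hello'[100]`, which raises IndexError; it propagates to the caller.
3. `return 32` is not reached.
4. `except IndexError` in validate matches → returns 54.
5. output = 54.
Result: 54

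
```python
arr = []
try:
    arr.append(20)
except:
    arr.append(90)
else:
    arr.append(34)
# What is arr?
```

Step-by-step execution trace:
1. try: `arr.append(20)` → arr = [20]. No exception raised.
2. `except` is skipped.
3. `else` runs (try completed without exception): `arr.append(34)` → arr = [20, 34].
Result: [20, 34]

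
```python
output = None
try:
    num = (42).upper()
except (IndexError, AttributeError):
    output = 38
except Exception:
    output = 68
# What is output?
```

Step-by-step execution trace:
1. `num = (42).upper()` raises AttributeError.
2. `except (IndexError, AttributeError)` matches (AttributeError is in the tuple) → output = 38.
3. `except Exception` is not reached.
Result: 38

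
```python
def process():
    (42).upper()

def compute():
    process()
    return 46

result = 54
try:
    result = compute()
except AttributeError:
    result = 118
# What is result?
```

Step-by-step execution trace:
1. result starts at 54.
2. try: `compute()` calls `process()`.
3. `process()` evaluates `(42).upper()`, which raises AttributeError; it propagates through compute (uncaught).
4. `return 46` in compute is not reached; the assignment to result does not complete.
5. `except AttributeError` matches → result = 118.
Result: 118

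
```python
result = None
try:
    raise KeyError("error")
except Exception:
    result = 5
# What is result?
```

Step-by-step execution trace:
1. `raise KeyError(...)` raises KeyError.
2. `except Exception` matches (KeyError is a subclass of Exception) → result = 5.
Result: 5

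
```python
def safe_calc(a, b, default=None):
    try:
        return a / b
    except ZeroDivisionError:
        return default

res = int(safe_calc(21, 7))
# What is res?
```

Step-by-step execution trace:
1. `safe_calc(21, 7)` enters try: `return 21 / 7` → returns 3.0. No exception raised.
2. `except ZeroDivisionError` is skipped.
3. `int(3.0)` → 3 → res = 3.
Result: 3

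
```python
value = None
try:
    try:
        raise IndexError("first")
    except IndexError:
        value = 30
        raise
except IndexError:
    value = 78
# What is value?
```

Step-by-step execution trace:
1. Inner try: `raise IndexError("first")` raises IndexError.
2. Inner `except IndexError` matches → value = 30.
3. bare `raise` re-raises the same IndexError.
4. Outer `except IndexError` matches → value = 78.
Result: 78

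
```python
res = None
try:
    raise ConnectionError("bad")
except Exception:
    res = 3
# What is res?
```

Step-by-step execution trace:
1. `raise ConnectionError(...)` raises ConnectionError.
2. `except Exception` matches (ConnectionError is a subclass of Exception) → res = 3.
Result: 3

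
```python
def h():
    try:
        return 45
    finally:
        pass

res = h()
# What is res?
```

Step-by-step execution trace:
1. `h()` enters try: `return 45` sets pending return value 45.
2. Before returning, `finally: pass` runs (no effect).
3. h() returns 45 → res = 45.
Result: 45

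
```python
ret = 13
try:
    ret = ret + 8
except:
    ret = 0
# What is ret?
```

Step-by-step execution trace:
1. ret starts at 13.
2. try: `ret = ret + 8` → ret = 21. No exception raised.
3. `except` is skipped.
Result: 21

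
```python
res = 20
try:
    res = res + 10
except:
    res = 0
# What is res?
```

Step-by-step execution trace:
1. res starts at 20.
2. try: `res = res + 10` → res = 30. No exception raised.
3. `except` is skipped.
Result: 30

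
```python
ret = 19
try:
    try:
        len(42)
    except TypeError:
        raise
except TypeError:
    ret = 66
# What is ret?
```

Step-by-step execution trace:
1. Inner try: `len(42)` raises TypeError.
2. Inner `except TypeError` matches; bare `raise` re-raises the same TypeError.
3. Outer `except TypeError` matches → ret = 66.
Result: 66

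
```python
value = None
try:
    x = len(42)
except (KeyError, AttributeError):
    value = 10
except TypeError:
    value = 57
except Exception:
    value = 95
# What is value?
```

Step-by-step execution trace:
1. `x = len(42)` raises TypeError.
2. `except (KeyError, AttributeError)` does not match TypeError; skipped.
3. `except TypeError` matches (exact type match) → value = 57.
4. `except Exception` is not reached.
Result: 57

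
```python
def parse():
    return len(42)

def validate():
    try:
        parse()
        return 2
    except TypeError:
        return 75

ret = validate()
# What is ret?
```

Step-by-step execution trace:
1. `validate()` calls `parse()`.
2. `parse()` evaluates `len(42)`, which raises TypeError; it propagates to the caller.
3. `return 2` is not reached.
4. `except TypeError` in validate matches → returns 75.
5. ret = 75.
Result: 75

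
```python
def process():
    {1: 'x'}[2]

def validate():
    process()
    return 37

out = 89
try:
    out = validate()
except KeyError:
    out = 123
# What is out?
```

Step-by-step execution trace:
1. out starts at 89.
2. try: `validate()` calls `process()`.
3. `process()` evaluates `{1: 'x'}[2]`, which raises KeyError; it propagates through validate (uncaught).
4. `return 37` in validate is not reached; the assignment to out does not complete.
5. `except KeyError` matches → out = 123.
Result: 123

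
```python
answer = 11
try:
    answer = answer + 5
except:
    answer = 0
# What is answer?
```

Step-by-step execution trace:
1. answer starts at 11.
2. try: `answer = answer + 5` → answer = 16. No exception raised.
3. `except` is skipped.
Result: 16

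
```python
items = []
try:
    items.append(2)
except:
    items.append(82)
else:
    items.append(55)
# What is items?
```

Step-by-step execution trace:
1. try: `items.append(2)` → items = [2]. No exception raised.
2. `except` is skipped.
3. `else` runs (try completed without exception): `items.append(55)` → items = [2, 55].
Result: [2, 55]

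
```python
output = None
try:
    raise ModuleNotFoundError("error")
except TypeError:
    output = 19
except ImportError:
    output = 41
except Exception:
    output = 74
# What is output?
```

Step-by-step execution trace:
1. `raise ModuleNotFoundError(...)` raises ModuleNotFoundError.
2. `except TypeError` does not match (ModuleNotFoundError is not a subclass of TypeError); skipped.
3. `except ImportError` matches (ModuleNotFoundError is a subclass of ImportError) → output = 41.
4. `except Exception` is not reached.
Result: 41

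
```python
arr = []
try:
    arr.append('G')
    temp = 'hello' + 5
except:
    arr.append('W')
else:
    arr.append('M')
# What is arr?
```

Step-by-step execution trace:
1. try: `arr.append('G')` → arr = ['G'].
2. `temp = 'hello' + 5` raises TypeError.
3. bare `except` matches → `arr.append('W')` → arr = ['G', 'W'].
4. `else` is skipped (an exception was raised).
Result: ['G', 'W']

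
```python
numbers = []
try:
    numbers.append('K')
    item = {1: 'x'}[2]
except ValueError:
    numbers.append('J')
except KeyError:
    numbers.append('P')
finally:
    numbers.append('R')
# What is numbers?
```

Step-by-step execution trace:
1. try: `numbers.append('K')` → numbers = ['K'].
2. `item = {1: 'x'}[2]` raises KeyError.
3. `except ValueError` does not match KeyError; skipped.
4. `except KeyError` matches → `numbers.append('P')` → numbers = ['K', 'P'].
5. finally always runs: `numbers.append('R')` → numbers = ['K', 'P', 'R'].
Result: ['K', 'P', 'R']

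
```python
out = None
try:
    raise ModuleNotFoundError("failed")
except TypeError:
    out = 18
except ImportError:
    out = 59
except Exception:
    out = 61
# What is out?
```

Step-by-step execution trace:
1. `raise ModuleNotFoundError(...)` raises ModuleNotFoundError.
2. `except TypeError` does not match (ModuleNotFoundError is not a subclass of TypeError); skipped.
3. `except ImportError` matches (ModuleNotFoundError is a subclass of ImportError) → out = 59.
4. `except Exception` is not reached.
Result: 59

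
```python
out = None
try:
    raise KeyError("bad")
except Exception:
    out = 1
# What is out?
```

Step-by-step execution trace:
1. `raise KeyError(...)` raises KeyError.
2. `except Exception` matches (KeyError is a subclass of Exception) → out = 1.
Result: 1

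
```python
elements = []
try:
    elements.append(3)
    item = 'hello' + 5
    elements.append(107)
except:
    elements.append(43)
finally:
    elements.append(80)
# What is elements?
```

Step-by-step execution trace:
1. try: `elements.append(3)` → elements = [3].
2. `item = 'hello' + 5` raises TypeError; `elements.append(107)` is not reached.
3. bare `except` matches → `elements.append(43)` → elements = [3, 43].
4. finally always runs: `elements.append(80)` → elements = [3, 43, 80].
Result: [3, 43, 80]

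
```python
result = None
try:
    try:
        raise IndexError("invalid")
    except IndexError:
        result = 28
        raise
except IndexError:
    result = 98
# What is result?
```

Step-by-step execution trace:
1. Inner try: `raise IndexError("invalid")` raises IndexError.
2. Inner `except IndexError` matches → result = 28.
3. bare `raise` re-raises the same IndexError.
4. Outer `except IndexError` matches → result = 98.
Result: 98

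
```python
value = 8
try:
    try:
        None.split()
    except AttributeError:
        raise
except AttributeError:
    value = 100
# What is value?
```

Step-by-step execution trace:
1. Inner try: `None.split()` raises AttributeError.
2. Inner `except AttributeError` matches; bare `raise` re-raises the same AttributeError.
3. Outer `except AttributeError` matches → value = 100.
Result: 100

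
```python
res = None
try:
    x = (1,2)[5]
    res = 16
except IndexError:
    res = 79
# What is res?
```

Step-by-step execution trace:
1. `x = (1,2)[5]` raises IndexError.
2. `res = 16` is not reached.
3. `except IndexError` matches → res = 79.
Result: 79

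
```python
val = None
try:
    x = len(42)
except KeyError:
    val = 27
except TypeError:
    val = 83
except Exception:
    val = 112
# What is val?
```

Step-by-step execution trace:
1. `x = len(42)` raises TypeError.
2. `except KeyError` does not match TypeError; skipped.
3. `except TypeError` matches → val = 83.
4. Remaining except clauses are skipped.
Result: 83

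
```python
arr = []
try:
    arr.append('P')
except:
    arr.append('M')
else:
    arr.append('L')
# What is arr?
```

Step-by-step execution trace:
1. try: `arr.append('P')` → arr = ['P']. No exception raised.
2. `except` is skipped.
3. `else` runs (try completed without exception): `arr.append('L')` → arr = ['P', 'L'].
Result: ['P', 'L']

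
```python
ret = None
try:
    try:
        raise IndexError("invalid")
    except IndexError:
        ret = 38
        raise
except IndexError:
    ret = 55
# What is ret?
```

Step-by-step execution trace:
1. Inner try: `raise IndexError("invalid")` raises IndexError.
2. Inner `except IndexError` matches → ret = 38.
3. bare `raise` re-raises the same IndexError.
4. Outer `except IndexError` matches → ret = 55.
Result: 55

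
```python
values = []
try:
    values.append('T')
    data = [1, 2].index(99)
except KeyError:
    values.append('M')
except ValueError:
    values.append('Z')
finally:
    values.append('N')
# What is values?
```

Step-by-step execution trace:
1. try: `values.append('T')` → values = ['T'].
2. `data = [1, 2].index(99)` raises ValueError.
3. `except KeyError` does not match ValueError; skipped.
4. `except ValueError` matches → `values.append('Z')` → values = ['T', 'Z'].
5. finally always runs: `values.append('N')` → values = ['T', 'Z', 'N'].
Result: ['T', 'Z', 'N']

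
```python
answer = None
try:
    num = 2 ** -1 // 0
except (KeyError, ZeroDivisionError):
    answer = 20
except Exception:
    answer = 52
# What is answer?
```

Step-by-step execution trace:
1. `num = 2 ** -1 // 0` raises ZeroDivisionError.
2. `except (KeyError, ZeroDivisionError)` matches (ZeroDivisionError is in the tuple) → answer = 20.
3. `except Exception` is not reached.
Result: 20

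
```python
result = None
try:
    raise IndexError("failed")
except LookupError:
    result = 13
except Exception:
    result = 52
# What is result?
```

Step-by-step execution trace:
1. `raise IndexError(...)` raises IndexError.
2. `except LookupError` matches (IndexError is a subclass of LookupError) → result = 13.
3. `except Exception` is not reached.
Result: 13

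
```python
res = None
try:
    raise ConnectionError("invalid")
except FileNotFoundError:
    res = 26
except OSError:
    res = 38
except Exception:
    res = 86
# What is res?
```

Step-by-step execution trace:
1. `raise ConnectionError(...)` raises ConnectionError.
2. `except FileNotFoundError` does not match (ConnectionError is not a subclass of FileNotFoundError); skipped.
3. `except OSError` matches (ConnectionError is a subclass of OSError) → res = 38.
4. `except Exception` is not reached.
Result: 38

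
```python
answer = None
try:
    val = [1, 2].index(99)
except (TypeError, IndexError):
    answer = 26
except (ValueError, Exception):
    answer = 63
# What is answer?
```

Step-by-step execution trace:
1. `val = [1, 2].index(99)` raises ValueError.
2. `except (TypeError, IndexError)` does not match ValueError; skipped.
3. `except (ValueError, Exception)` matches (ValueError is in the tuple) → answer = 63.
Result: 63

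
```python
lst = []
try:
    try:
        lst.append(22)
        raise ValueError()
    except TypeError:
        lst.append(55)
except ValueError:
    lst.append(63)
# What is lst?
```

Step-by-step execution trace:
1. Inner try: `lst.append(22)` → lst = [22].
2. `raise ValueError()` raises ValueError.
3. Inner `except TypeError` does not match ValueError; exception propagates to outer try.
4. Outer `except ValueError` matches → `lst.append(63)` → lst = [22, 63].
Result: [22, 63]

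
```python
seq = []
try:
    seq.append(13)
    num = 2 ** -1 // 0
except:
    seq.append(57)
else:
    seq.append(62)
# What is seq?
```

Step-by-step execution trace:
1. try: `seq.append(13)` → seq = [13].
2. `num = 2 ** -1 // 0` raises ZeroDivisionError.
3. bare `except` matches → `seq.append(57)` → seq = [13, 57].
4. `else` is skipped (an exception was raised).
Result: [13, 57]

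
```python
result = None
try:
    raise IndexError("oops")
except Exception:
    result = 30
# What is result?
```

Step-by-step execution trace:
1. `raise IndexError(...)` raises IndexError.
2. `except Exception` matches (IndexError is a subclass of Exception) → result = 30.
Result: 30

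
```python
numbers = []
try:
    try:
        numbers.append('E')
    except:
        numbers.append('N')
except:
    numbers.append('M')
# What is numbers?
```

Step-by-step execution trace:
1. Inner try: `numbers.append('E')` → numbers = ['E']. No exception raised.
2. Inner `except` is skipped.
3. Inner try completes normally; outer `except` is skipped.
Result: ['E']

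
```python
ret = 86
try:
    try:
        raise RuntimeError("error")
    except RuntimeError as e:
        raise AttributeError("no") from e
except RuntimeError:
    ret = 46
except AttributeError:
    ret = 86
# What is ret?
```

Step-by-step execution trace:
1. Inner try raises RuntimeError; inner `except RuntimeError as e` catches it.
2. `raise AttributeError(...) from e` raises AttributeError (RuntimeError is attached as __cause__, but only AttributeError is active).
3. Outer `except RuntimeError` does not match AttributeError; skipped.
4. Outer `except AttributeError` matches → ret = 86.
Result: 86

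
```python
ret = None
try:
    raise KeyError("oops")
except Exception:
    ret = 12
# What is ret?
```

Step-by-step execution trace:
1. `raise KeyError(...)` raises KeyError.
2. `except Exception` matches (KeyError is a subclass of Exception) → ret = 12.
Result: 12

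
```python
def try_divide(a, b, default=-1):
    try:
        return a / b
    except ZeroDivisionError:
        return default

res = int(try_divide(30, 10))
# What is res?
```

Step-by-step execution trace:
1. `try_divide(30, 10)` enters try: `return 30 / 10` → returns 3.0. No exception raised.
2. `except ZeroDivisionError` is skipped.
3. `int(3.0)` → 3 → res = 3.
Result: 3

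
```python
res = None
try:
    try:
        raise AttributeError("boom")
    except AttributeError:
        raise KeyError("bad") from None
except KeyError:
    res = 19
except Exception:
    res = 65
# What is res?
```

Step-by-step execution trace:
1. Inner try raises AttributeError; inner `except AttributeError` catches it.
2. `raise KeyError(...) from None` raises KeyError (from None suppresses __context__, but the active exception is still KeyError).
3. Outer `except KeyError` matches → res = 19.
4. `except Exception` is not reached.
Result: 19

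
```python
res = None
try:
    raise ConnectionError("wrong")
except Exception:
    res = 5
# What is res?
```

Step-by-step execution trace:
1. `raise ConnectionError(...)` raises ConnectionError.
2. `except Exception` matches (ConnectionError is a subclass of Exception) → res = 5.
Result: 5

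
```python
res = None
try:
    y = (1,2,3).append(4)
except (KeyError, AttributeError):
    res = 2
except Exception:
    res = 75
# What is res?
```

Step-by-step execution trace:
1. `y = (1,2,3).append(4)` raises AttributeError.
2. `except (KeyError, AttributeError)` matches (AttributeError is in the tuple) → res = 2.
3. `except Exception` is not reached.
Result: 2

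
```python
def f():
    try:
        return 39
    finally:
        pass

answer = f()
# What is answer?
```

Step-by-step execution trace:
1. `f()` enters try: `return 39` sets pending return value 39.
2. Before returning, `finally: pass` runs (no effect).
3. f() returns 39 → answer = 39.
Result: 39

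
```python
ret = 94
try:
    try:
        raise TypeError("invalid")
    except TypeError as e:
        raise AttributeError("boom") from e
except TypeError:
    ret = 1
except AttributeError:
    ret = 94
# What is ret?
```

Step-by-step execution trace:
1. Inner try raises TypeError; inner `except TypeError as e` catches it.
2. `raise AttributeError(...) from e` raises AttributeError (TypeError is attached as __cause__, but only AttributeError is active).
3. Outer `except TypeError` does not match AttributeError; skipped.
4. Outer `except AttributeError` matches → ret = 94.
Result: 94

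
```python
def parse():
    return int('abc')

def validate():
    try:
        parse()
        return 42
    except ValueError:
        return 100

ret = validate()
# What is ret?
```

Step-by-step execution trace:
1. `validate()` calls `parse()`.
2. `parse()` evaluates `int('abc')`, which raises ValueError; it propagates to the caller.
3. `return 42` is not reached.
4. `except ValueError` in validate matches → returns 100.
5. ret = 100.
Result: 100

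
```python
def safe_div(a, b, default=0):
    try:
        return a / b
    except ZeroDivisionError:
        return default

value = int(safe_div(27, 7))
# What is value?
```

Step-by-step execution trace:
1. `safe_div(27, 7)` enters try: `return 27 / 7` → returns 3.857142857142857. No exception raised.
2. `except ZeroDivisionError` is skipped.
3. `int(3.857142857142857)` → 3 → value = 3.
Result: 3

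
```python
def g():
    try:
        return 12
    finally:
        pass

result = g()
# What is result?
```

Step-by-step execution trace:
1. `g()` enters try: `return 12` sets pending return value 12.
2. Before returning, `finally: pass` runs (no effect).
3. g() returns 12 → result = 12.
Result: 12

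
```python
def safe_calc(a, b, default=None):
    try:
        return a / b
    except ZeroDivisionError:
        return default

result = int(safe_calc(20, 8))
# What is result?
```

Step-by-step execution trace:
1. `safe_calc(20, 8)` enters try: `return 20 / 8` → returns 2.5. No exception raised.
2. `except ZeroDivisionError` is skipped.
3. `int(2.5)` → 2 → result = 2.
Result: 2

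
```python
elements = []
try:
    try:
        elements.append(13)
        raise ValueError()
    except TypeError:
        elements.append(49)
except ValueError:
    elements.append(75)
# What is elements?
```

Step-by-step execution trace:
1. Inner try: `elements.append(13)` → elements = [13].
2. `raise ValueError()` raises ValueError.
3. Inner `except TypeError` does not match ValueError; exception propagates to outer try.
4. Outer `except ValueError` matches → `elements.append(75)` → elements = [13, 75].
Result: [13, 75]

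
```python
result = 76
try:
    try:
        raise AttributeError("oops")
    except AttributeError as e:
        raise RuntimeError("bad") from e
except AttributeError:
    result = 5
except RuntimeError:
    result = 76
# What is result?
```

Step-by-step execution trace:
1. Inner try raises AttributeError; inner `except AttributeError as e` catches it.
2. `raise RuntimeError(...) from e` raises RuntimeError (AttributeError is attached as __cause__, but only RuntimeError is active).
3. Outer `except AttributeError` does not match RuntimeError; skipped.
4. Outer `except RuntimeError` matches → result = 76.
Result: 76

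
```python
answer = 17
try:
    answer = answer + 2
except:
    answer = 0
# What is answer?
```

Step-by-step execution trace:
1. answer starts at 17.
2. try: `answer = answer + 2` → answer = 19. No exception raised.
3. `except` is skipped.
Result: 19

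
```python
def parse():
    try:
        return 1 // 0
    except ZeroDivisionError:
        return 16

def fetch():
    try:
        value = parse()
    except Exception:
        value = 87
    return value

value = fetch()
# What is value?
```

Step-by-step execution trace:
1. `fetch()` calls `parse()`.
2. In parse: `1 // 0` raises ZeroDivisionError; `except ZeroDivisionError` catches it → returns 16.
3. In fetch: `value = parse()` → value = 16. No exception reaches fetch.
4. `except Exception` is skipped; fetch returns 16.
5. value = 16.
Result: 16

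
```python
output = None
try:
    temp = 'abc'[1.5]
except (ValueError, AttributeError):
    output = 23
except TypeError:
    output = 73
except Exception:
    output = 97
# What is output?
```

Step-by-step execution trace:
1. `temp = 'abc'[1.5]` raises TypeError.
2. `except (ValueError, AttributeError)` does not match TypeError; skipped.
3. `except TypeError` matches (exact type match) → output = 73.
4. `except Exception` is not reached.
Result: 73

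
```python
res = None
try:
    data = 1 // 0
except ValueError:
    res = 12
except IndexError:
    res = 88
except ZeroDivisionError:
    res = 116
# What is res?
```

Step-by-step execution trace:
1. `data = 1 // 0` raises ZeroDivisionError.
2. `except ValueError` does not match ZeroDivisionError; skipped.
3. `except IndexError` does not match ZeroDivisionError; skipped.
4. `except ZeroDivisionError` matches → res = 116.
Result: 116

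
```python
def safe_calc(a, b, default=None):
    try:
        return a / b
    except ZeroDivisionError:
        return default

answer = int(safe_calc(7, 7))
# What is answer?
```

Step-by-step execution trace:
1. `safe_calc(7, 7)` enters try: `return 7 / 7` → returns 1.0. No exception raised.
2. `except ZeroDivisionError` is skipped.
3. `int(1.0)` → 1 → answer = 1.
Result: 1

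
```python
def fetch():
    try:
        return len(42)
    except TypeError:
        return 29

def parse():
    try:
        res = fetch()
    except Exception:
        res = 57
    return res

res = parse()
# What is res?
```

Step-by-step execution trace:
1. `parse()` calls `fetch()`.
2. In fetch: `len(42)` raises TypeError; `except TypeError` catches it → returns 29.
3. In parse: `res = fetch()` → res = 29. No exception reaches parse.
4. `except Exception` is skipped; parse returns 29.
5. res = 29.
Result: 29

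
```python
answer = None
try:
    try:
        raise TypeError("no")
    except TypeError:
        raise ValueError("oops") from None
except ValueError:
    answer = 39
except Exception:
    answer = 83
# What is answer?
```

Step-by-step execution trace:
1. Inner try raises TypeError; inner `except TypeError` catches it.
2. `raise ValueError(...) from None` raises ValueError (from None suppresses __context__, but the active exception is still ValueError).
3. Outer `except ValueError` matches → answer = 39.
4. `except Exception` is not reached.
Result: 39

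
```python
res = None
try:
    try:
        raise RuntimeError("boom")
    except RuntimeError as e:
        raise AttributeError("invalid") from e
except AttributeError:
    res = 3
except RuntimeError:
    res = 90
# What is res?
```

Step-by-step execution trace:
1. Inner try raises RuntimeError; inner `except RuntimeError as e` catches it.
2. `raise AttributeError(...) from e` raises AttributeError (RuntimeError is attached as __cause__, but only AttributeError is active).
3. Outer `except AttributeError` matches → res = 3.
4. `except RuntimeError` is not reached.
Result: 3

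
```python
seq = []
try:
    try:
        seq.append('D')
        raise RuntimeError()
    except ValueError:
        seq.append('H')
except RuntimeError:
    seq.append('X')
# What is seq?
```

Step-by-step execution trace:
1. Inner try: `seq.append('D')` → seq = ['D'].
2. `raise RuntimeError()` raises RuntimeError.
3. Inner `except ValueError` does not match RuntimeError; exception propagates to outer try.
4. Outer `except RuntimeError` matches → `seq.append('X')` → seq = ['D', 'X'].
Result: ['D', 'X']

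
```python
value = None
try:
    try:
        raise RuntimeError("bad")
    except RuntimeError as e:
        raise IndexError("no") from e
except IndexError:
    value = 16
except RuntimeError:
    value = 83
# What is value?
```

Step-by-step execution trace:
1. Inner try raises RuntimeError; inner `except RuntimeError as e` catches it.
2. `raise IndexError(...) from e` raises IndexError (RuntimeError is attached as __cause__, but only IndexError is active).
3. Outer `except IndexError` matches → value = 16.
4. `except RuntimeError` is not reached.
Result: 16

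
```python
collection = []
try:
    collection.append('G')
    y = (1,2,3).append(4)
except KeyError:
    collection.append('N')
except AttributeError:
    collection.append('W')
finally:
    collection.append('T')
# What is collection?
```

Step-by-step execution trace:
1. try: `collection.append('G')` → collection = ['G'].
2. `y = (1,2,3).append(4)` raises AttributeError.
3. `except KeyError` does not match AttributeError; skipped.
4. `except AttributeError` matches → `collection.append('W')` → collection = ['G', 'W'].
5. finally always runs: `collection.append('T')` → collection = ['G', 'W', 'T'].
Result: ['G', 'W', 'T']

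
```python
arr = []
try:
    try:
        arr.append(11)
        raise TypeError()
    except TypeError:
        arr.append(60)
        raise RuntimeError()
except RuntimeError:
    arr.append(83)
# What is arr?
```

Step-by-step execution trace:
1. Inner try: `arr.append(11)` → arr = [11].
2. `raise TypeError()` raises TypeError.
3. Inner `except TypeError` matches → `arr.append(60)` → arr = [11, 60].
4. `raise RuntimeError()` raises RuntimeError; propagates to outer try.
5. Outer `except RuntimeError` matches → `arr.append(83)` → arr = [11, 60, 83].
Result: [11, 60, 83]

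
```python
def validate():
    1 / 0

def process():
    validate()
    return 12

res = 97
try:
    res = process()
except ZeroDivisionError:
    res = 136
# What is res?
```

Step-by-step execution trace:
1. res starts at 97.
2. try: `process()` calls `validate()`.
3. `validate()` evaluates `1 / 0`, which raises ZeroDivisionError; it propagates through process (uncaught).
4. `return 12` in process is not reached; the assignment to res does not complete.
5. `except ZeroDivisionError` matches → res = 136.
Result: 136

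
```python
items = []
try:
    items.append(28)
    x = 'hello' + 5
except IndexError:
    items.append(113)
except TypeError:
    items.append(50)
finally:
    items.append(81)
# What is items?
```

Step-by-step execution trace:
1. try: `items.append(28)` → items = [28].
2. `x = 'hello' + 5` raises TypeError.
3. `except IndexError` does not match TypeError; skipped.
4. `except TypeError` matches → `items.append(50)` → items = [28, 50].
5. finally always runs: `items.append(81)` → items = [28, 50, 81].
Result: [28, 50, 81]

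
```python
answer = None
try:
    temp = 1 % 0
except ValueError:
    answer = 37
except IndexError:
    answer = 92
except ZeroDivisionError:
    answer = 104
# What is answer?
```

Step-by-step execution trace:
1. `temp = 1 % 0` raises ZeroDivisionError.
2. `except ValueError` does not match ZeroDivisionError; skipped.
3. `except IndexError` does not match ZeroDivisionError; skipped.
4. `except ZeroDivisionError` matches → answer = 104.
Result: 104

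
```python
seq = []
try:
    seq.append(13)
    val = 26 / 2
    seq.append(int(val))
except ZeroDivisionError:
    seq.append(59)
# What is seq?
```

Step-by-step execution trace:
1. try: `seq.append(13)` → seq = [13].
2. `val = 26 / 2` → val = 13.0. No exception raised.
3. `seq.append(int(val))` → seq = [13, 13].
4. `except ZeroDivisionError` is skipped (no exception was raised).
Result: [13, 13]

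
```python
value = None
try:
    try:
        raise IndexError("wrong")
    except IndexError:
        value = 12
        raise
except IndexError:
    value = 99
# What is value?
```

Step-by-step execution trace:
1. Inner try: `raise IndexError("wrong")` raises IndexError.
2. Inner `except IndexError` matches → value = 12.
3. bare `raise` re-raises the same IndexError.
4. Outer `except IndexError` matches → value = 99.
Result: 99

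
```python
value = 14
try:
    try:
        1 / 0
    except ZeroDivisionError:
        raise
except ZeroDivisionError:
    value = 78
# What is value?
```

Step-by-step execution trace:
1. Inner try: `1 / 0` raises ZeroDivisionError.
2. Inner `except ZeroDivisionError` matches; bare `raise` re-raises the same ZeroDivisionError.
3. Outer `except ZeroDivisionError` matches → value = 78.
Result: 78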